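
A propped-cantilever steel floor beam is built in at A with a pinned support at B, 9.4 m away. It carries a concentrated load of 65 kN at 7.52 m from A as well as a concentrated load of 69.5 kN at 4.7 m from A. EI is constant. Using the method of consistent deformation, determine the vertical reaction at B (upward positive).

Choose R_B as the redundant. The primary structure is the cantilever fixed at A.
Deflection at B on the released cantilever, summing each load's contribution:
  point load 65 at a = 7.52: Pa²(3L − a)/(6EI) = 12669/EI
  point load 69.5 at a = 4.7: Pa²(3L − a)/(6EI) = 6013/EI
  δ_0 = 18682/EI
Tip deflection under a unit load at B: L³/(3EI) = 276.9/EI.
Compatibility at B: δ_0 − R_B·δ_{BB} = 0, so R_B = 18682/276.9 = 67.48 kN.

R_B = 67.48 kN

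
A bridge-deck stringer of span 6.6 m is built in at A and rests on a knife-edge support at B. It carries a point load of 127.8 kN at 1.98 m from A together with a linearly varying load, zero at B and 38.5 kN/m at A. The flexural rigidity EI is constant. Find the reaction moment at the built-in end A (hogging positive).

M_A = 262.4 kN·m

Remove the prop at B; the released (primary) structure is a cantilever built in at A.
Primary-structure tip deflection at B by superposition:
  point load 127.8 at a = 1.98: Pa²(3L − a)/(6EI) = 1488/EI
  triangular load, peak 38.5 at the fixed end: w₀L⁴/(30EI) = 2435/EI
  δ_0 = 3923/EI
Flexibility coefficient — unit upward force at B: δ_{BB} = L³/(3EI) = 95.83/EI.
Compatibility at B: δ_0 − R_B·δ_{BB} = 0, so R_B = 3923/95.83 = 40.94 kN.
Moment equilibrium about A: M_A = Σ(load moments about A) − R_B·L = 532.6 − 40.94×6.6 = 262.4 kN·m.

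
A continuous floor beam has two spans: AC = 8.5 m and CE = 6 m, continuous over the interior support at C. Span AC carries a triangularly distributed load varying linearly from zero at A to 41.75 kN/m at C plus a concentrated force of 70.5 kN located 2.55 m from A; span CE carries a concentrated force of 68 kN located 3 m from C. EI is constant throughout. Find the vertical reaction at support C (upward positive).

R_C = 229.6 kN

Insert a hinge at C; M_C is the redundant, and each span becomes simply supported.
Discontinuity in slope at C on the released structure — sum the simple-span end rotations:
  span AC: triangular load, peak 41.75: w₀L³/(45EI) = 569.8/EI
  span AC: point load 70.5 at a = 2.55: Pab(L + a)/(6LEI) = 231.8/EI
  span CE: point load 68 at a = 3: Pab(L + b)/(6LEI) = 153/EI
  relative rotation θ_0 = (801.5 + 153)/EI = 954.5/EI
A unit hogging moment at C produces rotation L₁/(3EI) + L₂/(3EI) = 4.833/EI.
Slope continuity at C: θ_0 = M_C·4.833/EI, so M_C = 954.5/4.833 = 197.5 kN·m (hogging).
Span AC, ΣM about A with M_C applied at C: R_C^{AC}·8.5 = 1185 + 197.5, so R_C^{AC} = 162.7 kN and R_A = 247.9 − 162.7 = 85.26 kN.
Span CE, ΣM about E: R_C^{CE}·6 = 204 + 197.5, so R_C^{CE} = 66.91 kN and R_E = 68 − 66.91 = 1.085 kN.
R_C = 162.7 + 66.91 = 229.6 kN.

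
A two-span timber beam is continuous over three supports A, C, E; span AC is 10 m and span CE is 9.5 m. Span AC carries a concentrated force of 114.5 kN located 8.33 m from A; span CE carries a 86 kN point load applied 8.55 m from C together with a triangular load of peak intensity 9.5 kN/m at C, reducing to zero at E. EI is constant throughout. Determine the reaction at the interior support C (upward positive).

R_C = 159.2 kN

Release continuity at C by inserting a hinge; the redundant is the internal moment M_C. The primary structure is two simply-supported spans AC and CE.
Rotations at C on the released spans (each span's end-slope, ×1/EI):
  span AC: point load 114.5 at a = 8.33: Pab(L + a)/(6LEI) = 486.6/EI
  span CE: point load 86 at a = 8.55: Pab(L + b)/(6LEI) = 128.1/EI
  span CE: triangular load, peak 9.5: w₀L³/(45EI) = 181/EI
  relative rotation θ_0 = (486.6 + 309.1)/EI = 795.7/EI
A unit hogging moment at C produces rotation L₁/(3EI) + L₂/(3EI) = 6.5/EI.
Slope continuity at C: θ_0 = M_C·6.5/EI, so M_C = 795.7/6.5 = 122.4 kN·m (hogging).
Span AC, ΣM about A with M_C applied at C: R_C^{AC}·10 = 953.8 + 122.4, so R_C^{AC} = 107.6 kN and R_A = 114.5 − 107.6 = 6.88 kN.
Span CE, ΣM about E: R_C^{CE}·9.5 = 367.5 + 122.4, so R_C^{CE} = 51.57 kN and R_E = 131.1 − 51.57 = 79.56 kN.
R_C = 107.6 + 51.57 = 159.2 kN.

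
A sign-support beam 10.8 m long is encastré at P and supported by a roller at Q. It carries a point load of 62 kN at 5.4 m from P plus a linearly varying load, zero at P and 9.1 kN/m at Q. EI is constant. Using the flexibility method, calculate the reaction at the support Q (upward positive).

R_Q = 46.4 kN

Remove the prop at Q; the released (primary) structure is a cantilever built in at P.
Downward deflection at the released point Q due to the loads:
  point load 62 at a = 5.4: Pa²(3L − a)/(6EI) = 8136/EI
  triangular load, peak 9.1 at the free end: 11w₀L⁴/(120EI) = 11349/EI
  δ_0 = 19484/EI
Flexibility coefficient — unit upward force at Q: δ_{QQ} = L³/(3EI) = 419.9/EI.
Compatibility at Q: δ_0 − R_Q·δ_{QQ} = 0, so R_Q = 19484/419.9 = 46.4 kN.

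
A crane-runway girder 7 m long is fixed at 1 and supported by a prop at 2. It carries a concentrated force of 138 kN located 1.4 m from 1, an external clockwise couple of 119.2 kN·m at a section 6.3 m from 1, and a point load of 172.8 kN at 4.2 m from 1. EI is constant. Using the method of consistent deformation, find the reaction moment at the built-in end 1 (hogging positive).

M_1 = 284.5 kN·m

Choose R_2 as the redundant. The primary structure is the cantilever fixed at 1.
Free-end deflection of the primary structure under the applied loading (downward +):
  point load 138 at a = 1.4: Pa²(3L − a)/(6EI) = 883.6/EI
  clockwise couple 119.2 at a = 6.3: M₀a(2L − a)/(2EI) = 2891/EI
  point load 172.8 at a = 4.2: Pa²(3L − a)/(6EI) = 8535/EI
  δ_0 = 12310/EI
Tip deflection under a unit load at 2: L³/(3EI) = 114.3/EI.
Compatibility at 2: δ_0 − R_2·δ_{22} = 0, so R_2 = 12310/114.3 = 107.7 kN.
Moment equilibrium about 1: M_1 = Σ(load moments about 1) − R_2·L = 1038 − 107.7×7 = 284.5 kN·m.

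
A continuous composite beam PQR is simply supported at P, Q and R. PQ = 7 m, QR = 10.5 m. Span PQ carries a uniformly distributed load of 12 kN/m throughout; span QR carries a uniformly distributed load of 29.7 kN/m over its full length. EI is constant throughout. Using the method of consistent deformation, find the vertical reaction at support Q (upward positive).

Insert a hinge at Q; M_Q is the redundant, and each span becomes simply supported.
Rotations at Q on the released spans (each span's end-slope, ×1/EI):
  span PQ: UDL 12: wL³/(24EI) = 171.5/EI
  span QR: UDL 29.7: wL³/(24EI) = 1433/EI
  relative rotation θ_0 = (171.5 + 1433)/EI = 1604/EI
A unit hogging moment at Q produces rotation L₁/(3EI) + L₂/(3EI) = 5.833/EI.
Compatibility: M_Q·(L₁+L₂)/(3EI) = θ_0, giving M_Q = 275 kN·m (hogging).
Span PQ, ΣM about P with M_Q applied at Q: R_Q^{PQ}·7 = 294 + 275, so R_Q^{PQ} = 81.28 kN and R_P = 84 − 81.28 = 2.717 kN.
Span QR, ΣM about R: R_Q^{QR}·10.5 = 1637 + 275, so R_Q^{QR} = 182.1 kN and R_R = 311.9 − 182.1 = 129.7 kN.
R_Q = 81.28 + 182.1 = 263.4 kN.

R_Q = 263.4 kN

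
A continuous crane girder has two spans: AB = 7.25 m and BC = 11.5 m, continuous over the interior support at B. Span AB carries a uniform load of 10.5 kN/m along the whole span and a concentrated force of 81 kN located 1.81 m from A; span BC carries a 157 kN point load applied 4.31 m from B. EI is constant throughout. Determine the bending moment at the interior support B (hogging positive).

Release continuity at B by inserting a hinge; the redundant is the internal moment M_B. The primary structure is two simply-supported spans AB and BC.
Rotations at B on the released spans (each span's end-slope, ×1/EI):
  span AB: UDL 10.5: wL³/(24EI) = 166.7/EI
  span AB: point load 81 at a = 1.81: Pab(L + a)/(6LEI) = 166.1/EI
  span BC: point load 157 at a = 4.31: Pab(L + b)/(6LEI) = 1318/EI
  relative rotation θ_0 = (332.8 + 1318)/EI = 1651/EI
A unit hogging moment at B produces rotation L₁/(3EI) + L₂/(3EI) = 6.25/EI.
Slope continuity at B: θ_0 = M_B·6.25/EI, so M_B = 1651/6.25 = 264.1 kN·m (hogging).

M_B = 264.1 kN·m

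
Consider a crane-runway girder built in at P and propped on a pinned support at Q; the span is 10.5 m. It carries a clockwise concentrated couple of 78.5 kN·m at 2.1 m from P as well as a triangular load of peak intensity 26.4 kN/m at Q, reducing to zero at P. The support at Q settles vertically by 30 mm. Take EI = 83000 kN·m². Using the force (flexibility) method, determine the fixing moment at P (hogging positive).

M_P = 273.7 kN·m

Remove the prop at Q; the released (primary) structure is a cantilever built in at P.
Downward deflection at the released point Q due to the loads:
  clockwise couple 78.5 at a = 2.1: M₀a(2L − a)/(2EI) = 1558/EI
  triangular load, peak 26.4 at the free end: 11w₀L⁴/(120EI) = 29415/EI
  δ_0 = 30973/EI
Tip deflection under a unit load at Q: L³/(3EI) = 385.9/EI.
With EI = 83000 kN·m²: δ_0 = 0.37317 m and δ_{QQ} = 0.004649 m/kN.
Compatibility — the beam at Q must follow the support down by 0.03 m: δ_0 − R_Q·δ_{QQ} = 0.03, so R_Q = (0.37317 − 0.03)/0.004649 = 73.81 kN.
Moment equilibrium about P: M_P = Σ(load moments about P) − R_Q·L = 1049 − 73.81×10.5 = 273.7 kN·m.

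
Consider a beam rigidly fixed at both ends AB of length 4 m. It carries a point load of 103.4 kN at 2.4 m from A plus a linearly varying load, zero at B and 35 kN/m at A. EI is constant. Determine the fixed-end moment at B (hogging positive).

Release both end moments; the primary structure is a simply-supported span AB with redundants M_A and M_B.
End rotations of the released simple span under the applied load (×1/EI):
  at A: point load 103.4 at a = 2.4: Pab(L + b)/(6LEI) = 92.65/EI
  at B: point load 103.4 at a = 2.4: Pab(L + a)/(6LEI) = 105.9/EI
  at A: triangular load, peak 35: w₀L³/(45EI) = 49.78/EI
  at B: triangular load, peak 35: 7w₀L³/(360EI) = 43.56/EI
  θ_A0 = 142.4/EI,  θ_B0 = 149.4/EI
Flexibility coefficients: a unit moment at one end gives L/(3EI) there and L/(6EI) at the far end, so f₁₁ = f₂₂ = 1.333/EI and f₁₂ = f₂₁ = 0.6667/EI.
Compatibility — zero rotation at each built-in end:
  1.333 M_A + 0.6667 M_B = 142.4
  0.6667 M_A + 1.333 M_B = 149.4
Solving the pair gives M_A = 67.71 kN·m and M_B = 78.23 kN·m (hogging).

M_B = 78.23 kN·m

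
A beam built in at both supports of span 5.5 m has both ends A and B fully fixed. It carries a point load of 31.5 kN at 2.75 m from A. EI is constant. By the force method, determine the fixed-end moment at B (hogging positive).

Release both end moments; the primary structure is a simply-supported span AB with redundants M_A and M_B.
On the primary (simply-supported) span, the end slopes from the loading are:
  at A: point load 31.5 at a = 2.75: Pab(L + b)/(6LEI) = 59.55/EI
  at B: point load 31.5 at a = 2.75: Pab(L + a)/(6LEI) = 59.55/EI
  θ_A0 = 59.55/EI,  θ_B0 = 59.55/EI
Flexibility coefficients: a unit moment at one end gives L/(3EI) there and L/(6EI) at the far end, so f₁₁ = f₂₂ = 1.833/EI and f₁₂ = f₂₁ = 0.9167/EI.
Compatibility — zero rotation at each built-in end:
  1.833 M_A + 0.9167 M_B = 59.55
  0.9167 M_A + 1.833 M_B = 59.55
Solving the pair gives M_A = 21.66 kN·m and M_B = 21.66 kN·m (hogging).

M_B = 21.66 kN·m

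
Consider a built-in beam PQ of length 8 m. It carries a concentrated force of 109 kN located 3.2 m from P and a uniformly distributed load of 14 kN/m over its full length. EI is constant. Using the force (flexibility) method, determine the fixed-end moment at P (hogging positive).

M_P = 200.2 kN·m

Release both end moments; the primary structure is a simply-supported span PQ with redundants M_P and M_Q.
Simple-span end rotations at P and Q under the given loads:
  at P: point load 109 at a = 3.2: Pab(L + b)/(6LEI) = 446.5/EI
  at Q: point load 109 at a = 3.2: Pab(L + a)/(6LEI) = 390.7/EI
  at P: UDL 14: wL³/(24EI) = 298.7/EI
  at Q: UDL 14: wL³/(24EI) = 298.7/EI
  θ_P0 = 745.1/EI,  θ_Q0 = 689.3/EI
Flexibility coefficients: a unit moment at one end gives L/(3EI) there and L/(6EI) at the far end, so f₁₁ = f₂₂ = 2.667/EI and f₁₂ = f₂₁ = 1.333/EI.
Compatibility — zero rotation at each built-in end:
  2.667 M_P + 1.333 M_Q = 745.1
  1.333 M_P + 2.667 M_Q = 689.3
Solving the pair gives M_P = 200.2 kN·m and M_Q = 158.4 kN·m (hogging).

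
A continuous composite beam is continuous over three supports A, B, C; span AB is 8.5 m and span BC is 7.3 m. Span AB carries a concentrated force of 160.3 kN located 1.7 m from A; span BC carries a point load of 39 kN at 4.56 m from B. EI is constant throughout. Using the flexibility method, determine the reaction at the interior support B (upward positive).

Release continuity at B by inserting a hinge; the redundant is the internal moment M_B. The primary structure is two simply-supported spans AB and BC.
Discontinuity in slope at B on the released structure — sum the simple-span end rotations:
  span AB: point load 160.3 at a = 1.7: Pab(L + a)/(6LEI) = 370.6/EI
  span BC: point load 39 at a = 4.56: Pab(L + b)/(6LEI) = 111.7/EI
  relative rotation θ_0 = (370.6 + 111.7)/EI = 482.3/EI
A unit hogging moment at B produces rotation L₁/(3EI) + L₂/(3EI) = 5.267/EI.
Slope continuity at B: θ_0 = M_B·5.267/EI, so M_B = 482.3/5.267 = 91.58 kN·m (hogging).
Span AB, ΣM about A with M_B applied at B: R_B^{AB}·8.5 = 272.5 + 91.58, so R_B^{AB} = 42.83 kN and R_A = 160.3 − 42.83 = 117.5 kN.
Span BC, ΣM about C: R_B^{BC}·7.3 = 106.9 + 91.58, so R_B^{BC} = 27.18 kN and R_C = 39 − 27.18 = 11.82 kN.
R_B = 42.83 + 27.18 = 70.02 kN.

R_B = 70.02 kN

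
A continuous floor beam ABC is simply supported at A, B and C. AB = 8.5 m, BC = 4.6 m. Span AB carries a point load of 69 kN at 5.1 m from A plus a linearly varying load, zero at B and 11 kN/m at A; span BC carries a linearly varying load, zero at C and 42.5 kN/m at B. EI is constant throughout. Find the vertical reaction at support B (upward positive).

R_B = 163.8 kN

Insert a hinge at B; M_B is the redundant, and each span becomes simply supported.
Rotations at B on the released spans (each span's end-slope, ×1/EI):
  span AB: point load 69 at a = 5.1: Pab(L + a)/(6LEI) = 319.1/EI
  span AB: triangular load, peak 11: 7w₀L³/(360EI) = 131.4/EI
  span BC: triangular load, peak 42.5: w₀L³/(45EI) = 91.93/EI
  relative rotation θ_0 = (450.4 + 91.93)/EI = 542.3/EI
A unit hogging moment at B produces rotation L₁/(3EI) + L₂/(3EI) = 4.367/EI.
Compatibility: M_B·(L₁+L₂)/(3EI) = θ_0, giving M_B = 124.2 kN·m (hogging).
Span AB, ΣM about A with M_B applied at B: R_B^{AB}·8.5 = 484.4 + 124.2, so R_B^{AB} = 71.6 kN and R_A = 115.8 − 71.6 = 44.15 kN.
Span BC, ΣM about C: R_B^{BC}·4.6 = 299.8 + 124.2, so R_B^{BC} = 92.17 kN and R_C = 97.75 − 92.17 = 5.583 kN.
R_B = 71.6 + 92.17 = 163.8 kN.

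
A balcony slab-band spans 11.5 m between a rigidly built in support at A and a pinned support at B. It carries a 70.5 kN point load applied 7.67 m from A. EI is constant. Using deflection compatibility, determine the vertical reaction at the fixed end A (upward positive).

R_A = 33.92 kN

Remove the prop at B; the released (primary) structure is a cantilever built in at A.
Downward deflection at the released point B due to the loads:
  point load 70.5 at a = 7.67: Pa²(3L − a)/(6EI) = 18546/EI
Tip deflection under a unit load at B: L³/(3EI) = 507/EI.
Compatibility at B: δ_0 − R_B·δ_{BB} = 0, so R_B = 18546/507 = 36.58 kN.
Vertical equilibrium: R_A = ΣP − R_B = 70.5 − 36.58 = 33.92 kN.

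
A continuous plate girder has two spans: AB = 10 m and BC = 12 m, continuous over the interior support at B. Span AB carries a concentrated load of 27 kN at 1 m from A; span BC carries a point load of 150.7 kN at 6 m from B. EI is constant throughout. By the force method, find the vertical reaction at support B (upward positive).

Take M_B as the redundant. Released structure: two simple spans AB and BC with a hinge at B.
Rotations at B on the released spans (each span's end-slope, ×1/EI):
  span AB: point load 27 at a = 1: Pab(L + a)/(6LEI) = 44.55/EI
  span BC: point load 150.7 at a = 6: Pab(L + b)/(6LEI) = 1356/EI
  relative rotation θ_0 = (44.55 + 1356)/EI = 1401/EI
A unit hogging moment at B produces rotation L₁/(3EI) + L₂/(3EI) = 7.333/EI.
Compatibility: M_B·(L₁+L₂)/(3EI) = θ_0, giving M_B = 191 kN·m (hogging).
Span AB, ΣM about A with M_B applied at B: R_B^{AB}·10 = 27 + 191, so R_B^{AB} = 21.8 kN and R_A = 27 − 21.8 = 5.197 kN.
Span BC, ΣM about C: R_B^{BC}·12 = 904.2 + 191, so R_B^{BC} = 91.27 kN and R_C = 150.7 − 91.27 = 59.43 kN.
R_B = 21.8 + 91.27 = 113.1 kN.

R_B = 113.1 kN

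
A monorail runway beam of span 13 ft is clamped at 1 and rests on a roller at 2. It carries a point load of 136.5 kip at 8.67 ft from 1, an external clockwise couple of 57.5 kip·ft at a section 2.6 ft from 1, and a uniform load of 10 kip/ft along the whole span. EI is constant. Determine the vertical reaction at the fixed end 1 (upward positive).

Take the reaction at 2 as the redundant and release it; the primary structure is a cantilever fixed at 1.
Deflection at 2 on the released cantilever, summing each load's contribution:
  point load 136.5 at a = 8.67: Pa²(3L − a)/(6EI) = 51867/EI
  clockwise couple 57.5 at a = 2.6: M₀a(2L − a)/(2EI) = 1749/EI
  UDL 10: wL⁴/(8EI) = 35701/EI
  δ_0 = 89318/EI
Flexibility coefficient — unit upward force at 2: δ_{22} = L³/(3EI) = 732.3/EI.
Compatibility at 2: δ_0 − R_2·δ_{22} = 0, so R_2 = 89318/732.3 = 122 kip.
Vertical equilibrium: R_1 = ΣP − R_2 = 266.5 − 122 = 144.5 kip.

R_1 = 144.5 kip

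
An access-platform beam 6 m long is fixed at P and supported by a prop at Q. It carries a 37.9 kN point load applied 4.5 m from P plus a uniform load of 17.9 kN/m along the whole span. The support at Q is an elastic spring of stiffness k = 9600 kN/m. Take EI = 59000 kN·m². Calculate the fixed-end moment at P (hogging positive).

M_P = 137.5 kN·m

Take the reaction at Q as the redundant and release it; the primary structure is a cantilever fixed at P.
Downward deflection at the released point Q due to the loads:
  point load 37.9 at a = 4.5: Pa²(3L − a)/(6EI) = 1727/EI
  UDL 17.9: wL⁴/(8EI) = 2900/EI
  δ_0 = 4627/EI
Flexibility coefficient — unit upward force at Q: δ_{QQ} = L³/(3EI) = 72/EI.
With EI = 59000 kN·m²: δ_0 = 0.078417 m and δ_{QQ} = 0.00122 m/kN.
Compatibility — the spring shortens by R_Q/k under the reaction it provides: δ_0 − R_Q·δ_{QQ} = R_Q/k. With 1/k = 0.000104 m/kN, R_Q = δ_0 / (δ_{QQ} + 1/k) = 0.078417 / (0.00122 + 0.000104) = 59.2 kN.
Moment equilibrium about P: M_P = Σ(load moments about P) − R_Q·L = 492.8 − 59.2×6 = 137.5 kN·m.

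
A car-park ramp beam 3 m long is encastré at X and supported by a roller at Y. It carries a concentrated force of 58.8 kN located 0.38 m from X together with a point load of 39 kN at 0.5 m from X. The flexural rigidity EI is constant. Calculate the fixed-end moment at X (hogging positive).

M_X = 33.17 kN·m

Choose R_Y as the redundant. The primary structure is the cantilever fixed at X.
Deflection at Y on the released cantilever, summing each load's contribution:
  point load 58.8 at a = 0.38: Pa²(3L − a)/(6EI) = 12.2/EI
  point load 39 at a = 0.5: Pa²(3L − a)/(6EI) = 13.81/EI
  δ_0 = 26.01/EI
Tip deflection under a unit load at Y: L³/(3EI) = 9/EI.
Compatibility at Y: δ_0 − R_Y·δ_{YY} = 0, so R_Y = 26.01/9 = 2.89 kN.
Moment equilibrium about X: M_X = Σ(load moments about X) − R_Y·L = 41.84 − 2.89×3 = 33.17 kN·m.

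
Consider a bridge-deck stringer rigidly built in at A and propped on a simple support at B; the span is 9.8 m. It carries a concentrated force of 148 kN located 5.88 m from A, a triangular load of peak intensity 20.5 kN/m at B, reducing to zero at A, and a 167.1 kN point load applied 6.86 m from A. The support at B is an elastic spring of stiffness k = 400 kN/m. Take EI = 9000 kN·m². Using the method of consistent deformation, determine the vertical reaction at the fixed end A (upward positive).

Release the roller at B. Primary structure: cantilever fixed at A.
Downward deflection at the released point B due to the loads:
  point load 148 at a = 5.88: Pa²(3L − a)/(6EI) = 20059/EI
  triangular load, peak 20.5 at the free end: 11w₀L⁴/(120EI) = 17333/EI
  point load 167.1 at a = 6.86: Pa²(3L − a)/(6EI) = 29541/EI
  δ_0 = 66933/EI
Tip deflection under a unit load at B: L³/(3EI) = 313.7/EI.
With EI = 9000 kN·m²: δ_0 = 7.437 m and δ_{BB} = 0.034859 m/kN.
Compatibility — the spring shortens by R_B/k under the reaction it provides: δ_0 − R_B·δ_{BB} = R_B/k. With 1/k = 0.0025 m/kN, R_B = δ_0 / (δ_{BB} + 1/k) = 7.437 / (0.034859 + 0.0025) = 199.1 kN.
Vertical equilibrium: R_A = ΣP − R_B = 415.6 − 199.1 = 216.5 kN.

R_A = 216.5 kN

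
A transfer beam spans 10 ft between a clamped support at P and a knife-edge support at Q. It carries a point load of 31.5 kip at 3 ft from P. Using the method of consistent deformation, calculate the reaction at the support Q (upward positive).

Choose R_Q as the redundant. The primary structure is the cantilever fixed at P.
Free-end deflection of the primary structure under the applied loading (downward +):
  point load 31.5 at a = 3: Pa²(3L − a)/(6EI) = 1276/EI
Tip deflection under a unit load at Q: L³/(3EI) = 333.3/EI.
The prop prevents deflection at Q: R_Q = δ_0/δ_{QQ} = 1276/333.3 = 3.827 kip.

R_Q = 3.827 kip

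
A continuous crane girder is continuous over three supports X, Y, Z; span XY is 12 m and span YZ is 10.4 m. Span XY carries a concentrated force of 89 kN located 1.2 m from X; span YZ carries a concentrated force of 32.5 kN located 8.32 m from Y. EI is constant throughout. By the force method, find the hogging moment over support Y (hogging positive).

Release continuity at Y by inserting a hinge; the redundant is the internal moment M_Y. The primary structure is two simply-supported spans XY and YZ.
Rotations at Y on the released spans (each span's end-slope, ×1/EI):
  span XY: point load 89 at a = 1.2: Pab(L + a)/(6LEI) = 211.5/EI
  span YZ: point load 32.5 at a = 8.32: Pab(L + b)/(6LEI) = 112.5/EI
  relative rotation θ_0 = (211.5 + 112.5)/EI = 324/EI
A unit hogging moment at Y produces rotation L₁/(3EI) + L₂/(3EI) = 7.467/EI.
Slope continuity at Y: θ_0 = M_Y·7.467/EI, so M_Y = 324/7.467 = 43.39 kN·m (hogging).

M_Y = 43.39 kN·m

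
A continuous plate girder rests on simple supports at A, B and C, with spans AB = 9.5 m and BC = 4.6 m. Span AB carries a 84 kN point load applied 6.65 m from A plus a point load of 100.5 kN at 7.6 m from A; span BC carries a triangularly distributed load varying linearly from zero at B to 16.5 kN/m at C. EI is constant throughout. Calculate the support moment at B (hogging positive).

Insert a hinge at B; M_B is the redundant, and each span becomes simply supported.
Discontinuity in slope at B on the released structure — sum the simple-span end rotations:
  span AB: point load 84 at a = 6.65: Pab(L + a)/(6LEI) = 451.1/EI
  span AB: point load 100.5 at a = 7.6: Pab(L + a)/(6LEI) = 435.4/EI
  span BC: triangular load, peak 16.5: 7w₀L³/(360EI) = 31.23/EI
  relative rotation θ_0 = (886.4 + 31.23)/EI = 917.7/EI
A unit hogging moment at B produces rotation L₁/(3EI) + L₂/(3EI) = 4.7/EI.
Compatibility: M_B·(L₁+L₂)/(3EI) = θ_0, giving M_B = 195.2 kN·m (hogging).

M_B = 195.2 kN·m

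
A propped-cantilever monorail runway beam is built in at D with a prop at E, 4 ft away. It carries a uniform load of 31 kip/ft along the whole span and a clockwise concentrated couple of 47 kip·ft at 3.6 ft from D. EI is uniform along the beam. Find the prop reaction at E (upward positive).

R_E = 63.95 kip

Release the roller at E. Primary structure: cantilever fixed at D.
Primary-structure tip deflection at E by superposition:
  UDL 31: wL⁴/(8EI) = 992/EI
  clockwise couple 47 at a = 3.6: M₀a(2L − a)/(2EI) = 372.2/EI
  δ_0 = 1364/EI
Tip deflection under a unit load at E: L³/(3EI) = 21.33/EI.
Compatibility at E: δ_0 − R_E·δ_{EE} = 0, so R_E = 1364/21.33 = 63.95 kip.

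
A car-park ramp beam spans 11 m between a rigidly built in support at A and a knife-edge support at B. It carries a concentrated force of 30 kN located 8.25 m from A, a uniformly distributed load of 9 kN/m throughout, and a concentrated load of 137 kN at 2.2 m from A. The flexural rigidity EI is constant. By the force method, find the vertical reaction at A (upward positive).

R_A = 202.2 kN

Take the reaction at B as the redundant and release it; the primary structure is a cantilever fixed at A.
Downward deflection at the released point B due to the loads:
  point load 30 at a = 8.25: Pa²(3L − a)/(6EI) = 8423/EI
  UDL 9: wL⁴/(8EI) = 16471/EI
  point load 137 at a = 2.2: Pa²(3L − a)/(6EI) = 3404/EI
  δ_0 = 28298/EI
Flexibility coefficient — unit upward force at B: δ_{BB} = L³/(3EI) = 443.7/EI.
The prop prevents deflection at B: R_B = δ_0/δ_{BB} = 28298/443.7 = 63.78 kN.
Vertical equilibrium: R_A = ΣP − R_B = 266 − 63.78 = 202.2 kN.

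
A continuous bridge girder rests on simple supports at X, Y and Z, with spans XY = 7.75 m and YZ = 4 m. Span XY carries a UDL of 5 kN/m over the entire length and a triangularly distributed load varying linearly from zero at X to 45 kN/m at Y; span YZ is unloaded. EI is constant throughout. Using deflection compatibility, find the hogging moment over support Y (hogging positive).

M_Y = 143.6 kN·m

Release continuity at Y by inserting a hinge; the redundant is the internal moment M_Y. The primary structure is two simply-supported spans XY and YZ.
Discontinuity in slope at Y on the released structure — sum the simple-span end rotations:
  span XY: UDL 5: wL³/(24EI) = 96.98/EI
  span XY: triangular load, peak 45: w₀L³/(45EI) = 465.5/EI
  relative rotation θ_0 = (562.5 + 0)/EI = 562.5/EI
A unit hogging moment at Y produces rotation L₁/(3EI) + L₂/(3EI) = 3.917/EI.
Compatibility: M_Y·(L₁+L₂)/(3EI) = θ_0, giving M_Y = 143.6 kN·m (hogging).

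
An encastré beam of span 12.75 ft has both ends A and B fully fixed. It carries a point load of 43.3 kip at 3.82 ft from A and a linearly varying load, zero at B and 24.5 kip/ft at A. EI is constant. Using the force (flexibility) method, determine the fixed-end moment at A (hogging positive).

Take the two fixed-end moments M_A, M_B as redundants; the released structure is the simple span AB.
Simple-span end rotations at A and B under the given loads:
  at A: point load 43.3 at a = 3.82: Pab(L + b)/(6LEI) = 418.6/EI
  at B: point load 43.3 at a = 3.82: Pab(L + a)/(6LEI) = 319.9/EI
  at A: triangular load, peak 24.5: w₀L³/(45EI) = 1128/EI
  at B: triangular load, peak 24.5: 7w₀L³/(360EI) = 987.4/EI
  θ_A0 = 1547/EI,  θ_B0 = 1307/EI
Flexibility coefficients: a unit moment at one end gives L/(3EI) there and L/(6EI) at the far end, so f₁₁ = f₂₂ = 4.25/EI and f₁₂ = f₂₁ = 2.125/EI.
Compatibility — zero rotation at each built-in end:
  4.25 M_A + 2.125 M_B = 1547
  2.125 M_A + 4.25 M_B = 1307
Solving the pair gives M_A = 280.3 kip·ft and M_B = 167.5 kip·ft (hogging).

M_A = 280.3 kip·ft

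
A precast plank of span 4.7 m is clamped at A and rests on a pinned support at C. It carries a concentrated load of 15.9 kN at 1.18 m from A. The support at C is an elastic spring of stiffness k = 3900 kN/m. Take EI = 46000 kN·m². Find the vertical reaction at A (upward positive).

R_A = 14.87 kN

Choose R_C as the redundant. The primary structure is the cantilever fixed at A.
Deflection at C on the released cantilever, summing each load's contribution:
  point load 15.9 at a = 1.18: Pa²(3L − a)/(6EI) = 47.67/EI
Flexibility coefficient — unit upward force at C: δ_{CC} = L³/(3EI) = 34.61/EI.
With EI = 46000 kN·m²: δ_0 = 0.001036 m and δ_{CC} = 0.000752 m/kN.
Compatibility — the spring shortens by R_C/k under the reaction it provides: δ_0 − R_C·δ_{CC} = R_C/k. With 1/k = 0.000256 m/kN, R_C = δ_0 / (δ_{CC} + 1/k) = 0.001036 / (0.000752 + 0.000256) = 1.027 kN.
Vertical equilibrium: R_A = ΣP − R_C = 15.9 − 1.027 = 14.87 kN.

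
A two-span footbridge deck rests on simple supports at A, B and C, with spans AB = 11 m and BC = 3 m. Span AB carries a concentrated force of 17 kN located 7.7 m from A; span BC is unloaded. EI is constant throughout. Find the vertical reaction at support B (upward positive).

R_B = 23.03 kN

Insert a hinge at B; M_B is the redundant, and each span becomes simply supported.
End slopes at the hinge B, treating each span as simply supported:
  span AB: point load 17 at a = 7.7: Pab(L + a)/(6LEI) = 122.4/EI
  relative rotation θ_0 = (122.4 + 0)/EI = 122.4/EI
A unit hogging moment at B produces rotation L₁/(3EI) + L₂/(3EI) = 4.667/EI.
Slope continuity at B: θ_0 = M_B·4.667/EI, so M_B = 122.4/4.667 = 26.23 kN·m (hogging).
Span AB, ΣM about A with M_B applied at B: R_B^{AB}·11 = 130.9 + 26.23, so R_B^{AB} = 14.28 kN and R_A = 17 − 14.28 = 2.716 kN.
Span BC, ΣM about C: R_B^{BC}·3 = 0 + 26.23, so R_B^{BC} = 8.742 kN and R_C = 0 − 8.742 = -8.742 kN.
R_B = 14.28 + 8.742 = 23.03 kN.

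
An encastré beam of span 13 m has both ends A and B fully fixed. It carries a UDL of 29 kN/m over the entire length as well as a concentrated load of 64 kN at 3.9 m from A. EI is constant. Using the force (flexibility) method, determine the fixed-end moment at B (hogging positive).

Take the two fixed-end moments M_A, M_B as redundants; the released structure is the simple span AB.
Simple-span end rotations at A and B under the given loads:
  at A: UDL 29: wL³/(24EI) = 2655/EI
  at B: UDL 29: wL³/(24EI) = 2655/EI
  at A: point load 64 at a = 3.9: Pab(L + b)/(6LEI) = 643.6/EI
  at B: point load 64 at a = 3.9: Pab(L + a)/(6LEI) = 492.1/EI
  θ_A0 = 3298/EI,  θ_B0 = 3147/EI
Flexibility coefficients: a unit moment at one end gives L/(3EI) there and L/(6EI) at the far end, so f₁₁ = f₂₂ = 4.333/EI and f₁₂ = f₂₁ = 2.167/EI.
Compatibility — zero rotation at each built-in end:
  4.333 M_A + 2.167 M_B = 3298
  2.167 M_A + 4.333 M_B = 3147
Solving the pair gives M_A = 530.7 kN·m and M_B = 460.8 kN·m (hogging).

M_B = 460.8 kN·m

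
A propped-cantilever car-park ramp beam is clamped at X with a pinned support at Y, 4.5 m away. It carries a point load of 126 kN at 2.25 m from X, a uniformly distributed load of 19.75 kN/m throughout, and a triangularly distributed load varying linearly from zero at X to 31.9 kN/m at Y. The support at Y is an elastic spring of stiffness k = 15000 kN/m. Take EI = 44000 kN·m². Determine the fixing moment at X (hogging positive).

Choose R_Y as the redundant. The primary structure is the cantilever fixed at X.
Downward deflection at the released point Y due to the loads:
  point load 126 at a = 2.25: Pa²(3L − a)/(6EI) = 1196/EI
  UDL 19.75: wL⁴/(8EI) = 1012/EI
  triangular load, peak 31.9 at the free end: 11w₀L⁴/(120EI) = 1199/EI
  δ_0 = 3407/EI
Tip deflection under a unit load at Y: L³/(3EI) = 30.38/EI.
With EI = 44000 kN·m²: δ_0 = 0.077442 m and δ_{YY} = 0.00069 m/kN.
Compatibility — the spring shortens by R_Y/k under the reaction it provides: δ_0 − R_Y·δ_{YY} = R_Y/k. With 1/k = 0.000067 m/kN, R_Y = δ_0 / (δ_{YY} + 1/k) = 0.077442 / (0.00069 + 0.000067) = 102.3 kN.
Moment equilibrium about X: M_X = Σ(load moments about X) − R_Y·L = 698.8 − 102.3×4.5 = 238.4 kN·m.

M_X = 238.4 kN·m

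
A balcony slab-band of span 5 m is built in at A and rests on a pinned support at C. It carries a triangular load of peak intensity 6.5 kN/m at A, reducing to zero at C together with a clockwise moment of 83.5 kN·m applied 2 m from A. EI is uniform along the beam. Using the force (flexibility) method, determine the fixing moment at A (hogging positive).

Choose R_C as the redundant. The primary structure is the cantilever fixed at A.
Primary-structure tip deflection at C by superposition:
  triangular load, peak 6.5 at the fixed end: w₀L⁴/(30EI) = 135.4/EI
  clockwise couple 83.5 at a = 2: M₀a(2L − a)/(2EI) = 668/EI
  δ_0 = 803.4/EI
Tip deflection under a unit load at C: L³/(3EI) = 41.67/EI.
The prop prevents deflection at C: R_C = δ_0/δ_{CC} = 803.4/41.67 = 19.28 kN.
Moment equilibrium about A: M_A = Σ(load moments about A) − R_C·L = 110.6 − 19.28×5 = 14.17 kN·m.

M_A = 14.17 kN·m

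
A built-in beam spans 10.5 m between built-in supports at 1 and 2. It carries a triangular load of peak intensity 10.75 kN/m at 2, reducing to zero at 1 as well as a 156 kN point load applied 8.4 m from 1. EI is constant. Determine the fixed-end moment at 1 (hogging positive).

M_1 = 91.92 kN·m

Take the two fixed-end moments M_1, M_2 as redundants; the released structure is the simple span 12.
Simple-span end rotations at 1 and 2 under the given loads:
  at 1: triangular load, peak 10.75: 7w₀L³/(360EI) = 242/EI
  at 2: triangular load, peak 10.75: w₀L³/(45EI) = 276.5/EI
  at 1: point load 156 at a = 8.4: Pab(L + b)/(6LEI) = 550.4/EI
  at 2: point load 156 at a = 8.4: Pab(L + a)/(6LEI) = 825.6/EI
  θ_10 = 792.3/EI,  θ_20 = 1102/EI
Flexibility coefficients: a unit moment at one end gives L/(3EI) there and L/(6EI) at the far end, so f₁₁ = f₂₂ = 3.5/EI and f₁₂ = f₂₁ = 1.75/EI.
Compatibility — zero rotation at each built-in end:
  3.5 M_1 + 1.75 M_2 = 792.3
  1.75 M_1 + 3.5 M_2 = 1102
Solving the pair gives M_1 = 91.92 kN·m and M_2 = 268.9 kN·m (hogging).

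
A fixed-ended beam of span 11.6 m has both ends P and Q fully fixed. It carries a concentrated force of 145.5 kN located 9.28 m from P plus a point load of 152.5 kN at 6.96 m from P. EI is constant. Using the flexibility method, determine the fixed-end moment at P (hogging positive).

M_P = 223.8 kN·m

Take the two fixed-end moments M_P, M_Q as redundants; the released structure is the simple span PQ.
Simple-span end rotations at P and Q under the given loads:
  at P: point load 145.5 at a = 9.28: Pab(L + b)/(6LEI) = 626.5/EI
  at Q: point load 145.5 at a = 9.28: Pab(L + a)/(6LEI) = 939.8/EI
  at P: point load 152.5 at a = 6.96: Pab(L + b)/(6LEI) = 1149/EI
  at Q: point load 152.5 at a = 6.96: Pab(L + a)/(6LEI) = 1313/EI
  θ_P0 = 1776/EI,  θ_Q0 = 2253/EI
Flexibility coefficients: a unit moment at one end gives L/(3EI) there and L/(6EI) at the far end, so f₁₁ = f₂₂ = 3.867/EI and f₁₂ = f₂₁ = 1.933/EI.
Compatibility — zero rotation at each built-in end:
  3.867 M_P + 1.933 M_Q = 1776
  1.933 M_P + 3.867 M_Q = 2253
Solving the pair gives M_P = 223.8 kN·m and M_Q = 470.8 kN·m (hogging).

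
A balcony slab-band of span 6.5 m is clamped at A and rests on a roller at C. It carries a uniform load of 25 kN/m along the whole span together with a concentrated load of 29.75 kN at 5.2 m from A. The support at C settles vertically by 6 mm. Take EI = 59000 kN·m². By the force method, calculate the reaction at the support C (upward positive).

Release the roller at C. Primary structure: cantilever fixed at A.
Primary-structure tip deflection at C by superposition:
  UDL 25: wL⁴/(8EI) = 5578/EI
  point load 29.75 at a = 5.2: Pa²(3L − a)/(6EI) = 1917/EI
  δ_0 = 7496/EI
Flexibility coefficient — unit upward force at C: δ_{CC} = L³/(3EI) = 91.54/EI.
With EI = 59000 kN·m²: δ_0 = 0.12704 m and δ_{CC} = 0.001552 m/kN.
Compatibility — the beam at C must follow the support down by 0.006 m: δ_0 − R_C·δ_{CC} = 0.006, so R_C = (0.12704 − 0.006)/0.001552 = 78.01 kN.

R_C = 78.01 kN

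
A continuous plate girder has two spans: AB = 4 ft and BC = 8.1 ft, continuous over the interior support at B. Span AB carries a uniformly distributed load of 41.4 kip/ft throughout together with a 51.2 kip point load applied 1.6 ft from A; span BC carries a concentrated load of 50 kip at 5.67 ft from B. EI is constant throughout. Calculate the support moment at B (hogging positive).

M_B = 75.75 kip·ft

Insert a hinge at B; M_B is the redundant, and each span becomes simply supported.
End slopes at the hinge B, treating each span as simply supported:
  span AB: UDL 41.4: wL³/(24EI) = 110.4/EI
  span AB: point load 51.2 at a = 1.6: Pab(L + a)/(6LEI) = 45.88/EI
  span BC: point load 50 at a = 5.67: Pab(L + b)/(6LEI) = 149.3/EI
  relative rotation θ_0 = (156.3 + 149.3)/EI = 305.5/EI
A unit hogging moment at B produces rotation L₁/(3EI) + L₂/(3EI) = 4.033/EI.
Compatibility: M_B·(L₁+L₂)/(3EI) = θ_0, giving M_B = 75.75 kip·ft (hogging).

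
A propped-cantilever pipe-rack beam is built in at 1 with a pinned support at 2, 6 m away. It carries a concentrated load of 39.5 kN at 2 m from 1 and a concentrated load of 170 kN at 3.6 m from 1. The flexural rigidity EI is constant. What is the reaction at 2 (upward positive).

R_2 = 79.29 kN

Take the reaction at 2 as the redundant and release it; the primary structure is a cantilever fixed at 1.
Primary-structure tip deflection at 2 by superposition:
  point load 39.5 at a = 2: Pa²(3L − a)/(6EI) = 421.3/EI
  point load 170 at a = 3.6: Pa²(3L − a)/(6EI) = 5288/EI
  δ_0 = 5709/EI
Tip deflection under a unit load at 2: L³/(3EI) = 72/EI.
The prop prevents deflection at 2: R_2 = δ_0/δ_{22} = 5709/72 = 79.29 kN.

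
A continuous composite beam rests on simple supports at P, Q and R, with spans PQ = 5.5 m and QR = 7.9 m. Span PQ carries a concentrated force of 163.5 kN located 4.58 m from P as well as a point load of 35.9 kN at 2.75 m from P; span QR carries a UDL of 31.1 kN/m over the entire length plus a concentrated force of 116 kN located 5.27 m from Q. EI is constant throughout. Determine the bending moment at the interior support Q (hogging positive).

M_Q = 285.3 kN·m

Insert a hinge at Q; M_Q is the redundant, and each span becomes simply supported.
Rotations at Q on the released spans (each span's end-slope, ×1/EI):
  span PQ: point load 163.5 at a = 4.58: Pab(L + a)/(6LEI) = 210.4/EI
  span PQ: point load 35.9 at a = 2.75: Pab(L + a)/(6LEI) = 67.87/EI
  span QR: UDL 31.1: wL³/(24EI) = 638.9/EI
  span QR: point load 116 at a = 5.27: Pab(L + b)/(6LEI) = 357.2/EI
  relative rotation θ_0 = (278.3 + 996.1)/EI = 1274/EI
A unit hogging moment at Q produces rotation L₁/(3EI) + L₂/(3EI) = 4.467/EI.
Slope continuity at Q: θ_0 = M_Q·4.467/EI, so M_Q = 1274/4.467 = 285.3 kN·m (hogging).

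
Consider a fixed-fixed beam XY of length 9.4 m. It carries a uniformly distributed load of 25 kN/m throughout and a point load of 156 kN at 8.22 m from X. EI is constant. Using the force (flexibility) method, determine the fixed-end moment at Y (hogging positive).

M_Y = 324.8 kN·m

Release both end moments; the primary structure is a simply-supported span XY with redundants M_X and M_Y.
End rotations of the released simple span under the applied load (×1/EI):
  at X: UDL 25: wL³/(24EI) = 865.2/EI
  at Y: UDL 25: wL³/(24EI) = 865.2/EI
  at X: point load 156 at a = 8.22: Pab(L + b)/(6LEI) = 283.8/EI
  at Y: point load 156 at a = 8.22: Pab(L + a)/(6LEI) = 472.7/EI
  θ_X0 = 1149/EI,  θ_Y0 = 1338/EI
Flexibility coefficients: a unit moment at one end gives L/(3EI) there and L/(6EI) at the far end, so f₁₁ = f₂₂ = 3.133/EI and f₁₂ = f₂₁ = 1.567/EI.
Compatibility — zero rotation at each built-in end:
  3.133 M_X + 1.567 M_Y = 1149
  1.567 M_X + 3.133 M_Y = 1338
Solving the pair gives M_X = 204.3 kN·m and M_Y = 324.8 kN·m (hogging).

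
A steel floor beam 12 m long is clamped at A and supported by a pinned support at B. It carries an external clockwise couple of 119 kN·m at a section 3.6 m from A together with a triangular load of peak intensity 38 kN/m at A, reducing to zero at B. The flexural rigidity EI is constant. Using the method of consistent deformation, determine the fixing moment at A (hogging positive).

Choose R_B as the redundant. The primary structure is the cantilever fixed at A.
Downward deflection at the released point B due to the loads:
  clockwise couple 119 at a = 3.6: M₀a(2L − a)/(2EI) = 4370/EI
  triangular load, peak 38 at the fixed end: w₀L⁴/(30EI) = 26266/EI
  δ_0 = 30635/EI
Tip deflection under a unit load at B: L³/(3EI) = 576/EI.
Compatibility at B: δ_0 − R_B·δ_{BB} = 0, so R_B = 30635/576 = 53.19 kN.
Moment equilibrium about A: M_A = Σ(load moments about A) − R_B·L = 1031 − 53.19×12 = 392.8 kN·m.

M_A = 392.8 kN·m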